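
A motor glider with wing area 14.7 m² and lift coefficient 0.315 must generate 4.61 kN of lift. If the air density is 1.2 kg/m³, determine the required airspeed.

v = 40.7 m/s

L = ½ρv²S·CL ⇒ v = √(2L/(ρ·S·CL))
v = √(2 × 4610 / (1.2 × 14.7 × 0.315)) = √1659 = 40.7 m/s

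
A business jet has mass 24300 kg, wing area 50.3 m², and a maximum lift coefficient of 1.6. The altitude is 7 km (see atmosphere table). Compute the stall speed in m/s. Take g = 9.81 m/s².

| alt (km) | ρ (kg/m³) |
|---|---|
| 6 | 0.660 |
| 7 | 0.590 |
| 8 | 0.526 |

V_stall = 100 m/s

At 7 km, from the table: ρ = 0.590 kg/m³.
Stall occurs when L = W at CL,max. W = mg = 24300 × 9.81 = 2.384×10^5 N.
V_stall = √(2W/(ρ·S·CL,max)) = √(2 × 2.384×10^5 / (0.59 × 50.3 × 1.6))
V_stall = √10040 = 100 m/s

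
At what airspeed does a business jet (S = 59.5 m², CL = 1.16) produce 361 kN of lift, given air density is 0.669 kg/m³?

L = ½ρv²S·CL ⇒ v = √(2L/(ρ·S·CL))
v = √(2 × 3.61×10^5 / (0.669 × 59.5 × 1.16)) = √15640 = 125 m/s

v = 125 m/s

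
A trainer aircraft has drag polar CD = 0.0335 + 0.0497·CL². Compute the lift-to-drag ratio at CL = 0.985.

CD = 0.0335 + 0.0497 × 0.985² = 0.08172
L/D = CL/CD = 0.985 / 0.08172 = 12.1

L/D = 12.1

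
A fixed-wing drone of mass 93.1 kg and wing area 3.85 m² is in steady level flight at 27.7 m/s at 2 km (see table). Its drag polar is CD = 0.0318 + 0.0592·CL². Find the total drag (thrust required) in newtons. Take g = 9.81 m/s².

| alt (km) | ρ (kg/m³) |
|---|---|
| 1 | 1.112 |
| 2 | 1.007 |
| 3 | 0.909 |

D = 80.5 N

At 2 km, from the table: ρ = 1.007 kg/m³.
Weight W = mg = 93.1 × 9.81 = 913.31 N; in level flight L = W.
Dynamic pressure q = 0.5 × 1.007 × 27.7² = 386.3 Pa.
CL = W/(q·S) = 913.31 / (386.3 × 3.85) = 0.614.
CD = 0.0318 + 0.0592 × 0.614² = 0.05412.
D = q·S·CD = 386.3 × 3.85 × 0.05412 = 80.5 N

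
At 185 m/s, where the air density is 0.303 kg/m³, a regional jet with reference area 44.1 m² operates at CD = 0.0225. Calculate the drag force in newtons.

D = 5140 N

D = ½ρv²S·CD = ½ × 0.303 × 185² × 44.1 × 0.0225 = 5140 N ≈ 5.14 kN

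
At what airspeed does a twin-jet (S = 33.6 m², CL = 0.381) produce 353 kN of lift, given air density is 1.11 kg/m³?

L = ½ρv²S·CL ⇒ v = √(2L/(ρ·S·CL))
v = √(2 × 3.53×10^5 / (1.11 × 33.6 × 0.381)) = √49680 = 223 m/s

v = 223 m/s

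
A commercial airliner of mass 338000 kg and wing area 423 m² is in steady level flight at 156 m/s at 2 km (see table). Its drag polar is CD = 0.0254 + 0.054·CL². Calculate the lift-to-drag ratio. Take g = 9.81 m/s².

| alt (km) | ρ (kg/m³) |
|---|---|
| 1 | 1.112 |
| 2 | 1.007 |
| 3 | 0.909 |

At 2 km, from the table: ρ = 1.007 kg/m³.
Level flight ⇒ L = W = m·g = 338000 × 9.81 = 3.3158×10^6 N.
Dynamic pressure q = 0.5 × 1.007 × 156² = 12250 Pa.
Required CL = L/(qS) = 3.3158×10^6/(12250·423) = 0.6397.
CD = 0.0254 + 0.054 × 0.6397² = 0.0475.
L/D = CL/CD = 0.6397 / 0.0475 = 13.5

L/D = 13.5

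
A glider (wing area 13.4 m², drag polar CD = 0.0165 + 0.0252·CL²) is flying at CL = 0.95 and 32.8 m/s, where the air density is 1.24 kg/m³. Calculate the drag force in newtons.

D = 351 N

CD = 0.0165 + 0.0252 × 0.95² = 0.03924
D = ½ρv²S·CD = ½ × 1.24 × 32.8² × 13.4 × 0.03924 = 351 N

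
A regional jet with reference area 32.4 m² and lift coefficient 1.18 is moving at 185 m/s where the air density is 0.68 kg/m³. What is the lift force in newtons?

L = 4.45×10^5 N

Dynamic pressure q = ½ρv² = ½ × 0.68 × 185² = 11640 Pa.
L = q·S·CL = 11640 × 32.4 × 1.18 = 4.45×10^5 N ≈ 445 kN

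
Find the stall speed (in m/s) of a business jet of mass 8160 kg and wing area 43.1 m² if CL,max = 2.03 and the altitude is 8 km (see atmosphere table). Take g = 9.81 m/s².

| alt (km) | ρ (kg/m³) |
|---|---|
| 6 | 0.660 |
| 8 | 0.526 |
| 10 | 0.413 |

V_stall = 59 m/s

At 8 km, from the table: ρ = 0.526 kg/m³.
Weight W = mg = 8160 × 9.81 = 80050 N.
V_stall = √(2W/(ρ·S·CL,max)) = √(2 × 80050 / (0.526 × 43.1 × 2.03))
V_stall = √3479 = 59 m/s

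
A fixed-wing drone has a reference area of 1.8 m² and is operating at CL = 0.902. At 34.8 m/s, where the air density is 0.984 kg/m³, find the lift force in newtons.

L = 967 N

Dynamic pressure q = ½ρv² = ½ × 0.984 × 34.8² = 595.8 Pa.
L = q·S·CL = 595.8 × 1.8 × 0.902 = 967 N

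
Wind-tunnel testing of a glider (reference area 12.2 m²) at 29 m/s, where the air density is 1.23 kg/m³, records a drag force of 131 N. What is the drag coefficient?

From D = ½ρv²S·CD, rearranging gives CD = 2D/(ρv²S).
CD = 2 × 131 / (1.23 × 29² × 12.2) = 0.0208

CD = 0.0208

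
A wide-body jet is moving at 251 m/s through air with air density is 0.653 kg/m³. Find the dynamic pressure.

q = ½ρv² = ½ × 0.653 × 251² = 20600 Pa

q = 20600 Pa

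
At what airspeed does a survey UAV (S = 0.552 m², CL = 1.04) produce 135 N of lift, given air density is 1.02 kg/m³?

v = 21.5 m/s

L = ½ρv²S·CL ⇒ v = √(2L/(ρ·S·CL))
v = √(2 × 135 / (1.02 × 0.552 × 1.04)) = √461.1 = 21.5 m/s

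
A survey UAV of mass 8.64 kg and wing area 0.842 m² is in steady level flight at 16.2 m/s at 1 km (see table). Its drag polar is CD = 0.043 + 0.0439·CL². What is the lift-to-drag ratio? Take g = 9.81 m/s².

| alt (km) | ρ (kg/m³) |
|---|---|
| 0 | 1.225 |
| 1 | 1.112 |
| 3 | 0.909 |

At 1 km, from the table: ρ = 1.112 kg/m³.
Weight W = mg = 8.64 × 9.81 = 84.758 N; in level flight L = W.
q = ½ρv² = ½ × 1.112 × 16.2² = 145.9 Pa.
CL = W/(q·S) = 84.758 / (145.9 × 0.842) = 0.6899.
CD = 0.043 + 0.0439 × 0.6899² = 0.06389.
L/D = CL/CD = 0.6899 / 0.06389 = 10.8

L/D = 10.8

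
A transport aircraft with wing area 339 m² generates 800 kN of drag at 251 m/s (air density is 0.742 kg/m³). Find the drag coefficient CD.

From D = ½ρv²S·CD, rearranging gives CD = 2D/(ρv²S).
CD = 2 × 8×10^5 / (0.742 × 251² × 339) = 0.101

CD = 0.101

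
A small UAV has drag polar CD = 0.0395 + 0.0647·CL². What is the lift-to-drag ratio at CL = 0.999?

L/D = 9.6

CD = 0.0395 + 0.0647 × 0.999² = 0.1041
L/D = CL/CD = 0.999 / 0.1041 = 9.6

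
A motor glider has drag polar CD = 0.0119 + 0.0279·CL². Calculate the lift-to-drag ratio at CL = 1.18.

L/D = 23.3

CD = 0.0119 + 0.0279 × 1.18² = 0.05075
L/D = CL/CD = 1.18 / 0.05075 = 23.3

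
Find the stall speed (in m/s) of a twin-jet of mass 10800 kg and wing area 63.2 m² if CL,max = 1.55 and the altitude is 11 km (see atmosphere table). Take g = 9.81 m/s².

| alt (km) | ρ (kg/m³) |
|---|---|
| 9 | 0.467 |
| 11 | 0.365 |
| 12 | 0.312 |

At 11 km, from the table: ρ = 0.365 kg/m³.
Weight W = mg = 10800 × 9.81 = 1.059×10^5 N.
From L = ½ρV²S·CL,max = W: V_stall = √(2W/(ρSCL,max)) = √(2·1.059×10^5/(0.365·63.2·1.55))
V_stall = √5926 = 77 m/s

V_stall = 77 m/s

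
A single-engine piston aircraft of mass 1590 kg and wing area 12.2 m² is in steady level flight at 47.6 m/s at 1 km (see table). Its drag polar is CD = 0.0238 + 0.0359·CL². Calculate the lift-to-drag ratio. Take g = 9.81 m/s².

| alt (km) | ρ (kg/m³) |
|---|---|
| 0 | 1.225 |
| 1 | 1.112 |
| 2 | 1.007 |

At 1 km, from the table: ρ = 1.112 kg/m³.
Level flight ⇒ L = W = m·g = 1590 × 9.81 = 15598 N.
q = ½ρv² = ½ × 1.112 × 47.6² = 1260 Pa.
CL = 2W/(ρv²S) = 2×15598/(1.112×47.6²×12.2) = 1.015.
CD = 0.0238 + 0.0359 × 1.015² = 0.06078.
L/D = CL/CD = 1.015 / 0.06078 = 16.7

L/D = 16.7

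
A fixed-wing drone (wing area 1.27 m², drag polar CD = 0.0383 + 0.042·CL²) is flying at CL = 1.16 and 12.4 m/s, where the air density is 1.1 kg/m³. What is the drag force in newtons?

D = 10.2 N

CD = 0.0383 + 0.042 × 1.16² = 0.09482
D = ½ρv²S·CD = ½ × 1.1 × 12.4² × 1.27 × 0.09482 = 10.2 N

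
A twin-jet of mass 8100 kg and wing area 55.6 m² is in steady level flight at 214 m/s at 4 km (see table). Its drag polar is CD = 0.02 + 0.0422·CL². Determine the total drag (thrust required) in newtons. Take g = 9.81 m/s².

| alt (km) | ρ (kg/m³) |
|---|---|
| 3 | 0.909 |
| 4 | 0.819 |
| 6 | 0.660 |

At 4 km, from the table: ρ = 0.819 kg/m³.
Weight W = mg = 8100 × 9.81 = 79461 N; in level flight L = W.
Dynamic pressure q = 0.5 × 0.819 × 214² = 18750 Pa.
CL = 2W/(ρv²S) = 2×79461/(0.819×214²×55.6) = 0.07621.
CD = 0.02 + 0.0422 × 0.07621² = 0.02025.
D = q·S·CD = 18750 × 55.6 × 0.02025 = 21110 N

D = 21100 N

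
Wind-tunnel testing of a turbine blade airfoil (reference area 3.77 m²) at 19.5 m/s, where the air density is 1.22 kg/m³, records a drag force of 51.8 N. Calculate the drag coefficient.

CD = 0.0592

From D = ½ρv²S·CD, rearranging gives CD = 2D/(ρv²S).
CD = 2 × 51.8 / (1.22 × 19.5² × 3.77) = 0.0592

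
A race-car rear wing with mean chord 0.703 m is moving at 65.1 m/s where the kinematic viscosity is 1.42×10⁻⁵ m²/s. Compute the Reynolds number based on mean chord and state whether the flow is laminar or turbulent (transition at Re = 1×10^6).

Re = 3.22×10^6 (turbulent)

Re = v·c/ν = 65.1 × 0.703 / (1.42×10⁻⁵) = 3.22×10^6
Since 3.22×10^6 > 1×10^6, the flow is turbulent.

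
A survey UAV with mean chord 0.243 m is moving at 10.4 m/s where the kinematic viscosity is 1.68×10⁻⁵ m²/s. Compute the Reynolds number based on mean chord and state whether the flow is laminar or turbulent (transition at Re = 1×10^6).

Re = 1.5×10^5 (laminar)

Re = v·c/ν = 10.4 × 0.243 / (1.68×10⁻⁵) = 1.5×10^5
Since 1.5×10^5 < 1×10^6, the flow is laminar.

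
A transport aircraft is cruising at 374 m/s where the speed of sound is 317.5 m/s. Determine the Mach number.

M = 1.18

M = v/a = 374 / 317.5 = 1.18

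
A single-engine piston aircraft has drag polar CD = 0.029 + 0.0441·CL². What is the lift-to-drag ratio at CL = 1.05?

CD = 0.029 + 0.0441 × 1.05² = 0.07762
L/D = CL/CD = 1.05 / 0.07762 = 13.5

L/D = 13.5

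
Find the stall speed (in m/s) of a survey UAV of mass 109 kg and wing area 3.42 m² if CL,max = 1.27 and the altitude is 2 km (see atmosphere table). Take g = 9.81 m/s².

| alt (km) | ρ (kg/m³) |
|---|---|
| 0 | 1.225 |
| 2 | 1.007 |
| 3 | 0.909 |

At 2 km, from the table: ρ = 1.007 kg/m³.
At stall, lift equals weight: L = W = m·g = 109 × 9.81 = 1069 N.
From L = ½ρV²S·CL,max = W: V_stall = √(2W/(ρSCL,max)) = √(2·1069/(1.007·3.42·1.27))
V_stall = √489 = 22.1 m/s

V_stall = 22.1 m/s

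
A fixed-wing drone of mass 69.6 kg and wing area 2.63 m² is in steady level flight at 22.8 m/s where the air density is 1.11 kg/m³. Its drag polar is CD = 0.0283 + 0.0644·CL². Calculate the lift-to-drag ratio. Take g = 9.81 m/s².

L/D = 11.2

Weight W = mg = 69.6 × 9.81 = 682.78 N; in level flight L = W.
q = ½ρv² = ½ × 1.11 × 22.8² = 288.5 Pa.
Required CL = L/(qS) = 682.78/(288.5·2.63) = 0.8998.
CD = 0.0283 + 0.0644 × 0.8998² = 0.08044.
L/D = CL/CD = 0.8998 / 0.08044 = 11.2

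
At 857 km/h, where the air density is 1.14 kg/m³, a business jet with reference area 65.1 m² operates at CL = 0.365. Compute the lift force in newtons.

L = 7.68×10^5 N

Convert speed: v = 857 km/h ÷ 3.6 = 238.1 m/s.
Dynamic pressure q = ½ρv² = ½ × 1.14 × 238.1² = 32300 Pa.
L = q·S·CL = 32300 × 65.1 × 0.365 = 7.68×10^5 N ≈ 768 kN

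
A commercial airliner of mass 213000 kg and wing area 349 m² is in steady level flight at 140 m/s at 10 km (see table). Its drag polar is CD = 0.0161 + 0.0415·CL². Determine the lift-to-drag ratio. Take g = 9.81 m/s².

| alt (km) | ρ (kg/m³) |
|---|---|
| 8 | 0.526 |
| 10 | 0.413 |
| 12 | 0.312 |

At 10 km, from the table: ρ = 0.413 kg/m³.
Weight W = mg = 213000 × 9.81 = 2.0895×10^6 N; in level flight L = W.
q = ½ρv² = ½ × 0.413 × 140² = 4047 Pa.
Required CL = L/(qS) = 2.0895×10^6/(4047·349) = 1.479.
CD = 0.0161 + 0.0415 × 1.479² = 0.1069.
L/D = CL/CD = 1.479 / 0.1069 = 13.8

L/D = 13.8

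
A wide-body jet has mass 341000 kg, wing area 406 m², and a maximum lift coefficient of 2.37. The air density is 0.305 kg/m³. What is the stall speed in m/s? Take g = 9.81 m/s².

Weight W = mg = 341000 × 9.81 = 3.345×10^6 N.
V_stall = √(2W/(ρ·S·CL,max)) = √(2 × 3.345×10^6 / (0.305 × 406 × 2.37))
V_stall = √22800 = 151 m/s

V_stall = 151 m/s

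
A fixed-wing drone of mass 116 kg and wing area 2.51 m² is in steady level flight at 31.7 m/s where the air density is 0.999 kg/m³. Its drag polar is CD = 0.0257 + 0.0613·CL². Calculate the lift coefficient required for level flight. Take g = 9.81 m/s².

In steady level flight, lift balances weight: W = mg = 116 × 9.81 = 1138 N.
q = ½ρv² = ½ × 0.999 × 31.7² = 501.9 Pa.
CL = W/(q·S) = 1138 / (501.9 × 2.51) = 0.9032.

CL = 0.903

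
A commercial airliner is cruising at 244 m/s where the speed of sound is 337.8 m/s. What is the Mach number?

M = 0.722

M = v/a = 244 / 337.8 = 0.722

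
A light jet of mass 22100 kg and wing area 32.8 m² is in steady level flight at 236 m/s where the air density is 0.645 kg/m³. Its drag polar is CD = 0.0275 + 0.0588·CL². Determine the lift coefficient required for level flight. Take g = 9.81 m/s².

Level flight ⇒ L = W = m·g = 22100 × 9.81 = 2.168×10^5 N.
q = ½ρv² = ½ × 0.645 × 236² = 17960 Pa.
CL = W/(q·S) = 2.168×10^5 / (17960 × 32.8) = 0.368.

CL = 0.368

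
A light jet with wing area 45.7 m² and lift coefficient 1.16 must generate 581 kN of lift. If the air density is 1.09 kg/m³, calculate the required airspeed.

L = ½ρv²S·CL ⇒ v = √(2L/(ρ·S·CL))
v = √(2 × 5.81×10^5 / (1.09 × 45.7 × 1.16)) = √20110 = 142 m/s

v = 142 m/s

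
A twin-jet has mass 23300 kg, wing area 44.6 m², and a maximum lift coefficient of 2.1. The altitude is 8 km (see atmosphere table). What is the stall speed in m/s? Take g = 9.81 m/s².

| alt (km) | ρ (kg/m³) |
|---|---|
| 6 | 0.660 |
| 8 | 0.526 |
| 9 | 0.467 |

At 8 km, from the table: ρ = 0.526 kg/m³.
At stall, lift equals weight: L = W = m·g = 23300 × 9.81 = 2.286×10^5 N.
From L = ½ρV²S·CL,max = W: V_stall = √(2W/(ρSCL,max)) = √(2·2.286×10^5/(0.526·44.6·2.1))
V_stall = √9279 = 96.3 m/s

V_stall = 96.3 m/s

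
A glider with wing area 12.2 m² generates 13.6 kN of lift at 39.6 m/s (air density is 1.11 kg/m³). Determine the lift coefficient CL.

From L = ½ρv²S·CL, rearranging gives CL = 2L/(ρv²S).
CL = 2 × 13600 / (1.11 × 39.6² × 12.2) = 1.28

CL = 1.28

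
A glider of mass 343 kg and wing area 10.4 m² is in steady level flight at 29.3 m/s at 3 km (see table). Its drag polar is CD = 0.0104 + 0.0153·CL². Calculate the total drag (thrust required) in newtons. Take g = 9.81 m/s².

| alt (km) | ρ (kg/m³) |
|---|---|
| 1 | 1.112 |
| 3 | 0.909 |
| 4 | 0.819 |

At 3 km, from the table: ρ = 0.909 kg/m³.
In steady level flight, lift balances weight: W = mg = 343 × 9.81 = 3364.8 N.
q = ½ρv² = ½ × 0.909 × 29.3² = 390.2 Pa.
CL = 2W/(ρv²S) = 2×3364.8/(0.909×29.3²×10.4) = 0.8292.
CD = 0.0104 + 0.0153 × 0.8292² = 0.02092.
D = q·S·CD = 390.2 × 10.4 × 0.02092 = 84.89 N

D = 84.9 N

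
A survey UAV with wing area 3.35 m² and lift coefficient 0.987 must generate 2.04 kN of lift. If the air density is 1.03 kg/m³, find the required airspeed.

L = ½ρv²S·CL ⇒ v = √(2L/(ρ·S·CL))
v = √(2 × 2040 / (1.03 × 3.35 × 0.987)) = √1198 = 34.6 m/s

v = 34.6 m/s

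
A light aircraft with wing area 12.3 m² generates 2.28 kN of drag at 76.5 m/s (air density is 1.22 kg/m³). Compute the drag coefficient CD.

From D = ½ρv²S·CD, rearranging gives CD = 2D/(ρv²S).
CD = 2 × 2280 / (1.22 × 76.5² × 12.3) = 0.0519

CD = 0.0519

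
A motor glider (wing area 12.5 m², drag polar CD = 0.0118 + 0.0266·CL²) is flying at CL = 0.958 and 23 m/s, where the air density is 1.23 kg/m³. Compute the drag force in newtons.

CD = 0.0118 + 0.0266 × 0.958² = 0.03621
D = ½ρv²S·CD = ½ × 1.23 × 23² × 12.5 × 0.03621 = 147 N

D = 147 N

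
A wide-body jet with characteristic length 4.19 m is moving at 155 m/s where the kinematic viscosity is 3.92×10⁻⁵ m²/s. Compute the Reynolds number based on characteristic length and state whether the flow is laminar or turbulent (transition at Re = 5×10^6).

Re = 1.66×10^7 (turbulent)

Re = v·c/ν = 155 × 4.19 / (3.92×10⁻⁵) = 1.66×10^7
Since 1.66×10^7 > 5×10^6, the flow is turbulent.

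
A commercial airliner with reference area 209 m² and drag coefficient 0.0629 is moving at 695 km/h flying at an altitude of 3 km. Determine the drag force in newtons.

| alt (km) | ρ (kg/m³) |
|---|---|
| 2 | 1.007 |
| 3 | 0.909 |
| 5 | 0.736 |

D = 2.23×10^5 N

At 3 km, from the table: ρ = 0.909 kg/m³.
Convert speed: v = 695 km/h ÷ 3.6 = 193.1 m/s.
Dynamic pressure q = ½ρv² = ½ × 0.909 × 193.1² = 16940 Pa.
D = q·S·CD = 16940 × 209 × 0.0629 = 2.23×10^5 N ≈ 223 kN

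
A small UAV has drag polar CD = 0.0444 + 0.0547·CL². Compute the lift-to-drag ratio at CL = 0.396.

CD = 0.0444 + 0.0547 × 0.396² = 0.05298
L/D = CL/CD = 0.396 / 0.05298 = 7.47

L/D = 7.47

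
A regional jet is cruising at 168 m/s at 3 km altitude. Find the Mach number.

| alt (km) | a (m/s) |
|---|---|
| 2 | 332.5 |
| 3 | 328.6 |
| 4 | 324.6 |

At 3 km, from the table: a = 328.6 m/s.
M = v/a = 168 / 328.6 = 0.511

M = 0.511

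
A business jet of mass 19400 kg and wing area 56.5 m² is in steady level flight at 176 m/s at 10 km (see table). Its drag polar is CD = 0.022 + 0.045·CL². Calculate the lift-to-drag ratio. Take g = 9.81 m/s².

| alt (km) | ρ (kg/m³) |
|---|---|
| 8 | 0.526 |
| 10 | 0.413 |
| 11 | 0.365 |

At 10 km, from the table: ρ = 0.413 kg/m³.
In steady level flight, lift balances weight: W = mg = 19400 × 9.81 = 1.9031×10^5 N.
q = ½ρv² = ½ × 0.413 × 176² = 6397 Pa.
CL = W/(q·S) = 1.9031×10^5 / (6397 × 56.5) = 0.5266.
CD = 0.022 + 0.045 × 0.5266² = 0.03448.
L/D = CL/CD = 0.5266 / 0.03448 = 15.3

L/D = 15.3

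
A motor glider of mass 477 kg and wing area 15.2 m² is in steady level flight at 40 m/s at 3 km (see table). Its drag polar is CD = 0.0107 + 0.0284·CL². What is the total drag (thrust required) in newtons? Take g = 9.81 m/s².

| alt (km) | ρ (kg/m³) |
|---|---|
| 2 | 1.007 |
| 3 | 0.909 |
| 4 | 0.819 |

At 3 km, from the table: ρ = 0.909 kg/m³.
Weight W = mg = 477 × 9.81 = 4679.4 N; in level flight L = W.
Dynamic pressure q = 0.5 × 0.909 × 40² = 727.2 Pa.
Required CL = L/(qS) = 4679.4/(727.2·15.2) = 0.4233.
CD = 0.0107 + 0.0284 × 0.4233² = 0.01579.
D = q·S·CD = 727.2 × 15.2 × 0.01579 = 174.5 N

D = 175 N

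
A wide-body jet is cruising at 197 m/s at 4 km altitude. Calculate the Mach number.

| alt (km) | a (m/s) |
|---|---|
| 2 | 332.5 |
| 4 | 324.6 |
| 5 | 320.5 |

At 4 km, from the table: a = 324.6 m/s.
M = v/a = 197 / 324.6 = 0.607

M = 0.607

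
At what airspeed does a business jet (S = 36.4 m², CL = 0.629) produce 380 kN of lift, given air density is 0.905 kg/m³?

v = 192 m/s

L = ½ρv²S·CL ⇒ v = √(2L/(ρ·S·CL))
v = √(2 × 3.8×10^5 / (0.905 × 36.4 × 0.629)) = √36680 = 192 m/s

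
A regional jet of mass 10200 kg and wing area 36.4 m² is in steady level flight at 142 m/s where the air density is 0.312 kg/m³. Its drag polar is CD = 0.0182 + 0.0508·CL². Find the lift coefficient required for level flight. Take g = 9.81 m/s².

CL = 0.874

In steady level flight, lift balances weight: W = mg = 10200 × 9.81 = 1.0006×10^5 N.
q = ½ρv² = ½ × 0.312 × 142² = 3146 Pa.
CL = W/(q·S) = 1.0006×10^5 / (3146 × 36.4) = 0.8739.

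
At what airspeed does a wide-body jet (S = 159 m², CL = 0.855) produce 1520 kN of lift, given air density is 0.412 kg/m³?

v = 233 m/s

L = ½ρv²S·CL ⇒ v = √(2L/(ρ·S·CL))
v = √(2 × 1.52×10^6 / (0.412 × 159 × 0.855)) = √54280 = 233 m/s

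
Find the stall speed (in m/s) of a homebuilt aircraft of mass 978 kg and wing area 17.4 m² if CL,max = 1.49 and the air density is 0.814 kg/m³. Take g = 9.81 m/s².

Weight W = mg = 978 × 9.81 = 9594 N.
From L = ½ρV²S·CL,max = W: V_stall = √(2W/(ρSCL,max)) = √(2·9594/(0.814·17.4·1.49))
V_stall = √909.2 = 30.2 m/s

V_stall = 30.2 m/s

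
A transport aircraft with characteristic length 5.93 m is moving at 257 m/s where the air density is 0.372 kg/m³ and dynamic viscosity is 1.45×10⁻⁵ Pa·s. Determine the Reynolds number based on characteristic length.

Re = 3.91×10^7

Re = ρ·v·c/μ = 0.372 × 257 × 5.93 / (1.45×10⁻⁵) = 3.91×10^7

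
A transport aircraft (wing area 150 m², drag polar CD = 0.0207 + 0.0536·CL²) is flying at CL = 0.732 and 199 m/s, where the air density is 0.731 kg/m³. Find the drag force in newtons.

D = 1.07×10^5 N

CD = 0.0207 + 0.0536 × 0.732² = 0.04942
D = ½ρv²S·CD = ½ × 0.731 × 199² × 150 × 0.04942 = 1.07×10^5 N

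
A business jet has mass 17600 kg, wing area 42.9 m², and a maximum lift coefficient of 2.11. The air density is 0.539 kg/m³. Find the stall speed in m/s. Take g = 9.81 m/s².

At stall, lift equals weight: L = W = m·g = 17600 × 9.81 = 1.727×10^5 N.
V_stall = √(2W/(ρ·S·CL,max)) = √(2 × 1.727×10^5 / (0.539 × 42.9 × 2.11))
V_stall = √7078 = 84.1 m/s

V_stall = 84.1 m/s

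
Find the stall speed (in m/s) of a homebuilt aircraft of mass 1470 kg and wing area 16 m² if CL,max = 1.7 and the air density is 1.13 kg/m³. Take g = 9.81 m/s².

At stall, lift equals weight: L = W = m·g = 1470 × 9.81 = 14420 N.
V_stall = √(2W/(ρ·S·CL,max)) = √(2 × 14420 / (1.13 × 16 × 1.7))
V_stall = √938.4 = 30.6 m/s

V_stall = 30.6 m/s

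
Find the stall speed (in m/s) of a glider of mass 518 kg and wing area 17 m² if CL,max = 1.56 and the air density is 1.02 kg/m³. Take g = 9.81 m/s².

At stall, lift equals weight: L = W = m·g = 518 × 9.81 = 5082 N.
V_stall = √(2W/(ρ·S·CL,max)) = √(2 × 5082 / (1.02 × 17 × 1.56))
V_stall = √375.7 = 19.4 m/s

V_stall = 19.4 m/s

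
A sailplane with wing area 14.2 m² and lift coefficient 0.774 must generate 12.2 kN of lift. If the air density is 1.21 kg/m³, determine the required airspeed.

L = ½ρv²S·CL ⇒ v = √(2L/(ρ·S·CL))
v = √(2 × 12200 / (1.21 × 14.2 × 0.774)) = √1835 = 42.8 m/s

v = 42.8 m/s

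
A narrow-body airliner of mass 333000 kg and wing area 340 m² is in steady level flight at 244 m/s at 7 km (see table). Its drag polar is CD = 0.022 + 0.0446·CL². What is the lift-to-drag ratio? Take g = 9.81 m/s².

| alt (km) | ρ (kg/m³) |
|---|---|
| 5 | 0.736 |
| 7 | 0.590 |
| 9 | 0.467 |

L/D = 15.5

At 7 km, from the table: ρ = 0.590 kg/m³.
Level flight ⇒ L = W = m·g = 333000 × 9.81 = 3.2667×10^6 N.
Dynamic pressure q = 0.5 × 0.59 × 244² = 17560 Pa.
CL = W/(q·S) = 3.2667×10^6 / (17560 × 340) = 0.5471.
CD = 0.022 + 0.0446 × 0.5471² = 0.03535.
L/D = CL/CD = 0.5471 / 0.03535 = 15.5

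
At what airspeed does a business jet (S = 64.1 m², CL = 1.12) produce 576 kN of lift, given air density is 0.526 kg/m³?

L = ½ρv²S·CL ⇒ v = √(2L/(ρ·S·CL))
v = √(2 × 5.76×10^5 / (0.526 × 64.1 × 1.12)) = √30510 = 175 m/s

v = 175 m/s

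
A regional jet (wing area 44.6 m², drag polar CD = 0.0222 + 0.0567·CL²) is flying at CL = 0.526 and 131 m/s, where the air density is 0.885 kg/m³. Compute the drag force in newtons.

D = 12800 N

CD = 0.0222 + 0.0567 × 0.526² = 0.03789
D = ½ρv²S·CD = ½ × 0.885 × 131² × 44.6 × 0.03789 = 12800 N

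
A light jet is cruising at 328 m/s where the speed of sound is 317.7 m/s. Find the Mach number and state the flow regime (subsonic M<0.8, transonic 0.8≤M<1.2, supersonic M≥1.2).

M = 1.03 (transonic)

M = v/a = 328 / 317.7 = 1.03
M = 1.03 → transonic.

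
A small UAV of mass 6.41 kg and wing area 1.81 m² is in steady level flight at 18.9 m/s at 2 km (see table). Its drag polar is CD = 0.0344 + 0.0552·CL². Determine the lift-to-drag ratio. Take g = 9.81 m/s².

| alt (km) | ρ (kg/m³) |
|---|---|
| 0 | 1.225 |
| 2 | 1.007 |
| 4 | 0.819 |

At 2 km, from the table: ρ = 1.007 kg/m³.
Level flight ⇒ L = W = m·g = 6.41 × 9.81 = 62.882 N.
q = ½ρv² = ½ × 1.007 × 18.9² = 179.9 Pa.
Required CL = L/(qS) = 62.882/(179.9·1.81) = 0.1932.
CD = 0.0344 + 0.0552 × 0.1932² = 0.03646.
L/D = CL/CD = 0.1932 / 0.03646 = 5.3

L/D = 5.3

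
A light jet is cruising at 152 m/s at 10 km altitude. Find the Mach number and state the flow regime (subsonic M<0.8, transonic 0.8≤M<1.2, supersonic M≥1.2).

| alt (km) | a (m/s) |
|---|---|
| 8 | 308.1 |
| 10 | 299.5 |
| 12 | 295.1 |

At 10 km, from the table: a = 299.5 m/s.
M = v/a = 152 / 299.5 = 0.508
M = 0.508 → subsonic.

M = 0.508 (subsonic)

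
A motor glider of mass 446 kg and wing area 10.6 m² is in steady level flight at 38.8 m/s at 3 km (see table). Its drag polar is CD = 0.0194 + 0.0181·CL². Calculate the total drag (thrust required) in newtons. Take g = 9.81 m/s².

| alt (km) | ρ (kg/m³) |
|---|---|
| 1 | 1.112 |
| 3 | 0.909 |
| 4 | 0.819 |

At 3 km, from the table: ρ = 0.909 kg/m³.
In steady level flight, lift balances weight: W = mg = 446 × 9.81 = 4375.3 N.
Dynamic pressure q = 0.5 × 0.909 × 38.8² = 684.2 Pa.
Required CL = L/(qS) = 4375.3/(684.2·10.6) = 0.6033.
CD = 0.0194 + 0.0181 × 0.6033² = 0.02599.
D = q·S·CD = 684.2 × 10.6 × 0.02599 = 188.5 N

D = 188 N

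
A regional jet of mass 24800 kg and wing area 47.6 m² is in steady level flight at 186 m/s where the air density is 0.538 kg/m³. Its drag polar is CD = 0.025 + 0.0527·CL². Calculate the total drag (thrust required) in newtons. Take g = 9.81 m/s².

D = 18100 N

In steady level flight, lift balances weight: W = mg = 24800 × 9.81 = 2.4329×10^5 N.
q = ½ρv² = ½ × 0.538 × 186² = 9306 Pa.
CL = 2W/(ρv²S) = 2×2.4329×10^5/(0.538×186²×47.6) = 0.5492.
CD = 0.025 + 0.0527 × 0.5492² = 0.0409.
D = q·S·CD = 9306 × 47.6 × 0.0409 = 18120 N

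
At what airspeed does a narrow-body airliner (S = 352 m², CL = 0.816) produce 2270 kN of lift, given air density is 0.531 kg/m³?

v = 173 m/s

L = ½ρv²S·CL ⇒ v = √(2L/(ρ·S·CL))
v = √(2 × 2.27×10^6 / (0.531 × 352 × 0.816)) = √29770 = 173 m/s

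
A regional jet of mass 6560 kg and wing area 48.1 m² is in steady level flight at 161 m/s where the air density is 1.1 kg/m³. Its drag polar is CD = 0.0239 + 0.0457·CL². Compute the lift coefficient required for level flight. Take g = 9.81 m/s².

Weight W = mg = 6560 × 9.81 = 64354 N; in level flight L = W.
Dynamic pressure q = 0.5 × 1.1 × 161² = 14260 Pa.
Required CL = L/(qS) = 64354/(14260·48.1) = 0.09385.

CL = 0.0938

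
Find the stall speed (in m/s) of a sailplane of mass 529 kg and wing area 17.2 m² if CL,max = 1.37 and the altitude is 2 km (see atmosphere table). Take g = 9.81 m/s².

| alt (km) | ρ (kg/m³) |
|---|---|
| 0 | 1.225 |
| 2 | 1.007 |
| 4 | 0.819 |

At 2 km, from the table: ρ = 1.007 kg/m³.
At stall, lift equals weight: L = W = m·g = 529 × 9.81 = 5189 N.
V_stall = √(2W/(ρ·S·CL,max)) = √(2 × 5189 / (1.007 × 17.2 × 1.37))
V_stall = √437.4 = 20.9 m/s

V_stall = 20.9 m/s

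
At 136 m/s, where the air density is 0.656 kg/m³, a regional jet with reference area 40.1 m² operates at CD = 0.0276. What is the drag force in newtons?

Dynamic pressure q = ½ρv² = ½ × 0.656 × 136² = 6067 Pa.
D = q·S·CD = 6067 × 40.1 × 0.0276 = 6710 N ≈ 6.71 kN

D = 6710 N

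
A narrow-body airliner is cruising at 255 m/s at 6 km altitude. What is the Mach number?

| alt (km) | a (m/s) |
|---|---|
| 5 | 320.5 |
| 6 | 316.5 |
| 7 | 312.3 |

At 6 km, from the table: a = 316.5 m/s.
M = v/a = 255 / 316.5 = 0.806

M = 0.806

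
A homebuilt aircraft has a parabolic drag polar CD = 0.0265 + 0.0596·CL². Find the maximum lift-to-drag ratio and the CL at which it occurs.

For CD = CD0 + K·CL², (L/D)max occurs at CL* = √(CD0/K) and equals 1/(2√(K·CD0)).
(L/D)max = 1/(2√(0.0596 × 0.0265)) = 1/(2 × 0.03974) = 12.6
CL* = √(0.0265/0.0596) = 0.667

(L/D)max = 12.6, at CL = 0.667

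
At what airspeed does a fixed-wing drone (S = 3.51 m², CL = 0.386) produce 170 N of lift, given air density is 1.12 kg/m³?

L = ½ρv²S·CL ⇒ v = √(2L/(ρ·S·CL))
v = √(2 × 170 / (1.12 × 3.51 × 0.386)) = √224.1 = 15 m/s

v = 15 m/s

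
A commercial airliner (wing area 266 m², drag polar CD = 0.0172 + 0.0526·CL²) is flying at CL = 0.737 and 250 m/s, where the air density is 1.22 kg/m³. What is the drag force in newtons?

D = 4.64×10^5 N

CD = 0.0172 + 0.0526 × 0.737² = 0.04577
D = ½ρv²S·CD = ½ × 1.22 × 250² × 266 × 0.04577 = 4.64×10^5 N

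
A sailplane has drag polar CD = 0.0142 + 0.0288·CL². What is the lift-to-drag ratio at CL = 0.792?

L/D = 24.5

CD = 0.0142 + 0.0288 × 0.792² = 0.03227
L/D = CL/CD = 0.792 / 0.03227 = 24.5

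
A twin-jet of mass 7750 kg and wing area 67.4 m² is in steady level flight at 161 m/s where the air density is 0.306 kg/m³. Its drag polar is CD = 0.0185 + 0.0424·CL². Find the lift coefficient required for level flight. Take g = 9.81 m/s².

Weight W = mg = 7750 × 9.81 = 76028 N; in level flight L = W.
Dynamic pressure q = 0.5 × 0.306 × 161² = 3966 Pa.
Required CL = L/(qS) = 76028/(3966·67.4) = 0.2844.

CL = 0.284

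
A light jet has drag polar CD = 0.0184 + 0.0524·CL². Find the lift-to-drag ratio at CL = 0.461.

CD = 0.0184 + 0.0524 × 0.461² = 0.02954
L/D = CL/CD = 0.461 / 0.02954 = 15.6

L/D = 15.6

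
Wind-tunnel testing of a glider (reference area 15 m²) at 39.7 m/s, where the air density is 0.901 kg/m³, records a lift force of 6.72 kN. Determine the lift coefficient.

From L = ½ρv²S·CL, rearranging gives CL = 2L/(ρv²S).
CL = 2 × 6720 / (0.901 × 39.7² × 15) = 0.631

CL = 0.631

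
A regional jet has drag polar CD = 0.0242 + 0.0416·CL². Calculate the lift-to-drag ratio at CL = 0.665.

CD = 0.0242 + 0.0416 × 0.665² = 0.0426
L/D = CL/CD = 0.665 / 0.0426 = 15.6

L/D = 15.6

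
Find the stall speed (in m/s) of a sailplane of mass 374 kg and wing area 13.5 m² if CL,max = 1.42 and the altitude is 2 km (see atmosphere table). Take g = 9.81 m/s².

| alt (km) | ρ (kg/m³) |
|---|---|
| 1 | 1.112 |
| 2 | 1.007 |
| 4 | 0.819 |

At 2 km, from the table: ρ = 1.007 kg/m³.
At stall, lift equals weight: L = W = m·g = 374 × 9.81 = 3669 N.
V_stall = √(2W/(ρ·S·CL,max)) = √(2 × 3669 / (1.007 × 13.5 × 1.42))
V_stall = √380.1 = 19.5 m/s

V_stall = 19.5 m/s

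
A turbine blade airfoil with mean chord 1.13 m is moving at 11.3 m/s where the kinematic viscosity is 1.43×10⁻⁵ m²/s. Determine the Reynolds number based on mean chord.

Re = v·c/ν = 11.3 × 1.13 / (1.43×10⁻⁵) = 8.93×10^5

Re = 8.93×10^5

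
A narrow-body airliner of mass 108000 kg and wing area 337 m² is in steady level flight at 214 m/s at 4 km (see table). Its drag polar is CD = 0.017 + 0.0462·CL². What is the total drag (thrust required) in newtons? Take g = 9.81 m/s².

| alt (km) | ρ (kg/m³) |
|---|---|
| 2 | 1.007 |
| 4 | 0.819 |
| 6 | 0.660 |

At 4 km, from the table: ρ = 0.819 kg/m³.
In steady level flight, lift balances weight: W = mg = 108000 × 9.81 = 1.0595×10^6 N.
Dynamic pressure q = 0.5 × 0.819 × 214² = 18750 Pa.
CL = W/(q·S) = 1.0595×10^6 / (18750 × 337) = 0.1676.
CD = 0.017 + 0.0462 × 0.1676² = 0.0183.
D = q·S·CD = 18750 × 337 × 0.0183 = 1.156×10^5 N

D = 1.16×10^5 N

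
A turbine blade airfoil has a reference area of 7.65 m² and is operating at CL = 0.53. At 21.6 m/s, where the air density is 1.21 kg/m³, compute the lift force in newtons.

Dynamic pressure q = ½ρv² = ½ × 1.21 × 21.6² = 282.3 Pa.
L = q·S·CL = 282.3 × 7.65 × 0.53 = 1140 N

L = 1140 N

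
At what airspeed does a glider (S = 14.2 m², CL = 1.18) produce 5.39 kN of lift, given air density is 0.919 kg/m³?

L = ½ρv²S·CL ⇒ v = √(2L/(ρ·S·CL))
v = √(2 × 5390 / (0.919 × 14.2 × 1.18)) = √700.1 = 26.5 m/s

v = 26.5 m/s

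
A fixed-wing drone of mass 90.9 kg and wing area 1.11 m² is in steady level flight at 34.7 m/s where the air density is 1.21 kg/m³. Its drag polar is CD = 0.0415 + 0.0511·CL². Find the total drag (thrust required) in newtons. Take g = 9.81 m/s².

D = 83.8 N

Weight W = mg = 90.9 × 9.81 = 891.73 N; in level flight L = W.
Dynamic pressure q = 0.5 × 1.21 × 34.7² = 728.5 Pa.
Required CL = L/(qS) = 891.73/(728.5·1.11) = 1.103.
CD = 0.0415 + 0.0511 × 1.103² = 0.1036.
D = q·S·CD = 728.5 × 1.11 × 0.1036 = 83.81 N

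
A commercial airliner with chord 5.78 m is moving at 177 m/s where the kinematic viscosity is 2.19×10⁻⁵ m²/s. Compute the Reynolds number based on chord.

Re = v·c/ν = 177 × 5.78 / (2.19×10⁻⁵) = 4.67×10^7

Re = 4.67×10^7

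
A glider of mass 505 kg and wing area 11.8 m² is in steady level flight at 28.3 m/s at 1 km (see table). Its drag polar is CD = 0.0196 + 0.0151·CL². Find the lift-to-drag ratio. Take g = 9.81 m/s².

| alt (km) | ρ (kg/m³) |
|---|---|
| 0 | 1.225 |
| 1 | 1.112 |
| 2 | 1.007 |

At 1 km, from the table: ρ = 1.112 kg/m³.
Level flight ⇒ L = W = m·g = 505 × 9.81 = 4954.1 N.
Dynamic pressure q = 0.5 × 1.112 × 28.3² = 445.3 Pa.
Required CL = L/(qS) = 4954.1/(445.3·11.8) = 0.9428.
CD = 0.0196 + 0.0151 × 0.9428² = 0.03302.
L/D = CL/CD = 0.9428 / 0.03302 = 28.6

L/D = 28.6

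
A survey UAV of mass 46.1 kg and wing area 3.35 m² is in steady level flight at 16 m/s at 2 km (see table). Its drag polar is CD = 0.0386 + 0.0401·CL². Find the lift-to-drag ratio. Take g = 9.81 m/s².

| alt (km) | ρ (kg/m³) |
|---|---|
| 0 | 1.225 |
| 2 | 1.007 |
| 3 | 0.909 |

At 2 km, from the table: ρ = 1.007 kg/m³.
In steady level flight, lift balances weight: W = mg = 46.1 × 9.81 = 452.24 N.
Dynamic pressure q = 0.5 × 1.007 × 16² = 128.9 Pa.
CL = 2W/(ρv²S) = 2×452.24/(1.007×16²×3.35) = 1.047.
CD = 0.0386 + 0.0401 × 1.047² = 0.08259.
L/D = CL/CD = 1.047 / 0.08259 = 12.7

L/D = 12.7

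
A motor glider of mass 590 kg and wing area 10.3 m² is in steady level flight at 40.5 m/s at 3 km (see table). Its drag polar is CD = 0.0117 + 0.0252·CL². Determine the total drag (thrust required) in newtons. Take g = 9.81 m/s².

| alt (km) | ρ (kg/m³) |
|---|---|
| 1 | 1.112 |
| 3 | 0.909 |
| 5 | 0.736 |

D = 200 N

At 3 km, from the table: ρ = 0.909 kg/m³.
Level flight ⇒ L = W = m·g = 590 × 9.81 = 5787.9 N.
q = ½ρv² = ½ × 0.909 × 40.5² = 745.5 Pa.
CL = W/(q·S) = 5787.9 / (745.5 × 10.3) = 0.7538.
CD = 0.0117 + 0.0252 × 0.7538² = 0.02602.
D = q·S·CD = 745.5 × 10.3 × 0.02602 = 199.8 N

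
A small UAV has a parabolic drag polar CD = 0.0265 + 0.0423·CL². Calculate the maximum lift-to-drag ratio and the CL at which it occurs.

For CD = CD0 + K·CL², (L/D)max occurs at CL* = √(CD0/K) and equals 1/(2√(K·CD0)).
(L/D)max = 1/(2√(0.0423 × 0.0265)) = 1/(2 × 0.03348) = 14.9
CL* = √(0.0265/0.0423) = 0.792

(L/D)max = 14.9, at CL = 0.792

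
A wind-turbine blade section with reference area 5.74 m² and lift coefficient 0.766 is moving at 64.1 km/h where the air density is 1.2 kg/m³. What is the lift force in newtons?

L = 836 N

Convert speed: v = 64.1 km/h ÷ 3.6 = 17.81 m/s.
L = ½ρv²S·CL = ½ × 1.2 × 17.81² × 5.74 × 0.766 = 836 N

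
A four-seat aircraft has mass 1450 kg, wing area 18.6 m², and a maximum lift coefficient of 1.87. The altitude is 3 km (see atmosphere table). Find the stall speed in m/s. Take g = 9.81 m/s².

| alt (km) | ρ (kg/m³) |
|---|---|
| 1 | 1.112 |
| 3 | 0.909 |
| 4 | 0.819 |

V_stall = 30 m/s

At 3 km, from the table: ρ = 0.909 kg/m³.
Stall occurs when L = W at CL,max. W = mg = 1450 × 9.81 = 14220 N.
From L = ½ρV²S·CL,max = W: V_stall = √(2W/(ρSCL,max)) = √(2·14220/(0.909·18.6·1.87))
V_stall = √899.8 = 30 m/s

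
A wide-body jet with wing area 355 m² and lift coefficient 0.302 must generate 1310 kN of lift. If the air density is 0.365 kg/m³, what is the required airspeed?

L = ½ρv²S·CL ⇒ v = √(2L/(ρ·S·CL))
v = √(2 × 1.31×10^6 / (0.365 × 355 × 0.302)) = √66950 = 259 m/s

v = 259 m/s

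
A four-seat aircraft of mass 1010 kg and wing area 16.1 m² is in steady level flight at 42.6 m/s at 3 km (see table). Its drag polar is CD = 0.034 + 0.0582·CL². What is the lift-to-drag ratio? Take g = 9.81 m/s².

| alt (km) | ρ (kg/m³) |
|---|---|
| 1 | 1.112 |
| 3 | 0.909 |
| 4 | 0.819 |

At 3 km, from the table: ρ = 0.909 kg/m³.
Level flight ⇒ L = W = m·g = 1010 × 9.81 = 9908.1 N.
q = ½ρv² = ½ × 0.909 × 42.6² = 824.8 Pa.
Required CL = L/(qS) = 9908.1/(824.8·16.1) = 0.7461.
CD = 0.034 + 0.0582 × 0.7461² = 0.0664.
L/D = CL/CD = 0.7461 / 0.0664 = 11.2

L/D = 11.2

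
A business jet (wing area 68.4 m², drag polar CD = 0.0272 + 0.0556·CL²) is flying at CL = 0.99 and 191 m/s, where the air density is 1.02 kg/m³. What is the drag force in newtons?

CD = 0.0272 + 0.0556 × 0.99² = 0.08169
D = ½ρv²S·CD = ½ × 1.02 × 191² × 68.4 × 0.08169 = 1.04×10^5 N

D = 1.04×10^5 N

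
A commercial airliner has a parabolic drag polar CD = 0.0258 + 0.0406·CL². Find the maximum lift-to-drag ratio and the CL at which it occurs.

For CD = CD0 + K·CL², (L/D)max occurs at CL* = √(CD0/K) and equals 1/(2√(K·CD0)).
(L/D)max = 1/(2√(0.0406 × 0.0258)) = 1/(2 × 0.03236) = 15.4
CL* = √(0.0258/0.0406) = 0.797

(L/D)max = 15.4, at CL = 0.797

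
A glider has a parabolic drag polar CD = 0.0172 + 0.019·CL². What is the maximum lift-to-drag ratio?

For CD = CD0 + K·CL², (L/D)max occurs at CL* = √(CD0/K) and equals 1/(2√(K·CD0)).
(L/D)max = 1/(2√(0.019 × 0.0172)) = 1/(2 × 0.01808) = 27.7

(L/D)max = 27.7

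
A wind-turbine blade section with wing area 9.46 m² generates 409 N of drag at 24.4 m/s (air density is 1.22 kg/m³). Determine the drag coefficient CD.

From D = ½ρv²S·CD, rearranging gives CD = 2D/(ρv²S).
CD = 2 × 409 / (1.22 × 24.4² × 9.46) = 0.119

CD = 0.119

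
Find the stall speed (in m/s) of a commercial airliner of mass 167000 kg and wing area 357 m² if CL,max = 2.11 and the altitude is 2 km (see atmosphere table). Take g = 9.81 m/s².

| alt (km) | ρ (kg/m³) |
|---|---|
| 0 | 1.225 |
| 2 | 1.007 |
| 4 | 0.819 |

V_stall = 65.7 m/s

At 2 km, from the table: ρ = 1.007 kg/m³.
Stall occurs when L = W at CL,max. W = mg = 167000 × 9.81 = 1.638×10^6 N.
From L = ½ρV²S·CL,max = W: V_stall = √(2W/(ρSCL,max)) = √(2·1.638×10^6/(1.007·357·2.11))
V_stall = √4320 = 65.7 m/s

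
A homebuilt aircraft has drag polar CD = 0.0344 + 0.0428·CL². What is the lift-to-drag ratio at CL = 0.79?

L/D = 12.9

CD = 0.0344 + 0.0428 × 0.79² = 0.06111
L/D = CL/CD = 0.79 / 0.06111 = 12.9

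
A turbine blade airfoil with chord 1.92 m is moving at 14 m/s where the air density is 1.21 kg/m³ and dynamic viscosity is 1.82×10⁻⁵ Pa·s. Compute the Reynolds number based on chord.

Re = ρ·v·c/μ = 1.21 × 14 × 1.92 / (1.82×10⁻⁵) = 1.79×10^6

Re = 1.79×10^6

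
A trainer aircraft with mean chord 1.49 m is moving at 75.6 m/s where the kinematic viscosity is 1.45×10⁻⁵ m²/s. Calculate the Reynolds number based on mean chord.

Re = 7.77×10^6

Re = v·c/ν = 75.6 × 1.49 / (1.45×10⁻⁵) = 7.77×10^6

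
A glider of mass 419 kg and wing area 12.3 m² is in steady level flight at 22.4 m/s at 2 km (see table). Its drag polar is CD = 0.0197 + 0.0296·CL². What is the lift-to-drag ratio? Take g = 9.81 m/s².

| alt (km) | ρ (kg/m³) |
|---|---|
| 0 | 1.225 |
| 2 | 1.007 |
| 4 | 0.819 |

L/D = 18.5

At 2 km, from the table: ρ = 1.007 kg/m³.
Weight W = mg = 419 × 9.81 = 4110.4 N; in level flight L = W.
q = ½ρv² = ½ × 1.007 × 22.4² = 252.6 Pa.
CL = 2W/(ρv²S) = 2×4110.4/(1.007×22.4²×12.3) = 1.323.
CD = 0.0197 + 0.0296 × 1.323² = 0.07149.
L/D = CL/CD = 1.323 / 0.07149 = 18.5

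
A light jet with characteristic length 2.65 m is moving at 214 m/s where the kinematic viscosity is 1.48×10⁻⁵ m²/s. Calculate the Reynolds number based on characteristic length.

Re = v·c/ν = 214 × 2.65 / (1.48×10⁻⁵) = 3.83×10^7

Re = 3.83×10^7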